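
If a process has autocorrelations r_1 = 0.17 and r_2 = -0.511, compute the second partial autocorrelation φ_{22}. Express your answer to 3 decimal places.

φ_{22} = (r_2 − r_1²) / (1 − r_1²)
r_1² = (0.17)² = 0.0289
Numerator = -0.511 − 0.0289 = -0.5399; denominator = 1 − 0.0289 = 0.9711
φ_{22} = -0.5399 / 0.9711 = -0.556

-0.556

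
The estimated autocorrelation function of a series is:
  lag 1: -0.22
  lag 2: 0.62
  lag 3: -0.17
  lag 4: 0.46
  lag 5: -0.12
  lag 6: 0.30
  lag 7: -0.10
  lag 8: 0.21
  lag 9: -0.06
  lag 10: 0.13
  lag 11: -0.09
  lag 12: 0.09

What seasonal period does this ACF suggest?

2

The largest autocorrelation is r_2 = 0.62, with weaker echoes at lags 4 (0.46), 6 (0.30) and 8 (0.21); the remaining lags stay at or below 0.13.
The dominant spike at lag 2 indicates a seasonal period of 2.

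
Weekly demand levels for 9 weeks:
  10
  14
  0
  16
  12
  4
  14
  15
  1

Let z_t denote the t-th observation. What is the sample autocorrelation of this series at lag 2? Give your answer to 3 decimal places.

-0.295

Mean z̄ = (10 + 14 + 0 + 16 + 12 + 4 + 14 + 15 + 1)/9 = 9.5556
Numerator Σ_{t=1}^{7}(z_t−z̄)(z_{t+2}−z̄) = -92.1728
Denominator Σ(z_t−z̄)² = 312.2222
r_2 = -92.1728 / 312.2222 = -0.295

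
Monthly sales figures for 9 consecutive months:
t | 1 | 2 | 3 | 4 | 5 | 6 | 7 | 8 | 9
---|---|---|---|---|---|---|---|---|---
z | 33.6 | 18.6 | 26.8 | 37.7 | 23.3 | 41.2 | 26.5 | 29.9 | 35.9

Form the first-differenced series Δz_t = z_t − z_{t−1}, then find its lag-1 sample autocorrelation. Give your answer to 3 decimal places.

-0.619

First differences Δz: -15.0, 8.2, 10.9, -14.4, 17.9, -14.7, 3.4, 6.0
Mean of differences = 0.2875
Numerator Σ(Δz_t−Δz̄)(Δz_{t+1}−Δz̄) = -744.3814
Denominator Σ(Δz_t−Δz̄)² = 1201.8088
r_1(Δz) = -744.3814 / 1201.8088 = -0.619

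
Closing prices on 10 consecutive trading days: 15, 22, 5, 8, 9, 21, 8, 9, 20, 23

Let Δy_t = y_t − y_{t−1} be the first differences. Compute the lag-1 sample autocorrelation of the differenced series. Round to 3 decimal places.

First differences Δy: 7, -17, 3, 1, 12, -13, 1, 11, 3
Mean of differences = 0.8889
Numerator Σ(Δy_t−Δȳ)(Δy_{t+1}−Δȳ) = -279.0123
Denominator Σ(Δy_t−Δȳ)² = 784.8889
r_1(Δy) = -279.0123 / 784.8889 = -0.355

-0.355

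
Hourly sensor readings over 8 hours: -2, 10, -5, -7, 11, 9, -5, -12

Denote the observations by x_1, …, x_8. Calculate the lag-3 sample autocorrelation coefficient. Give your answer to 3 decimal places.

-0.032

Mean x̄ = (-2 + 10 − 5 − 7 + 11 + 9 − 5 − 12)/8 = -0.1250
Deviations from mean: -1.8750, 10.1250, -4.8750, -6.8750, 11.1250, 9.1250, -4.8750, -11.8750
Numerator Σ_{t=1}^{5}(x_t−x̄)(x_{t+3}−x̄) = -17.5469
Denominator Σ(x_t−x̄)² = 548.8750
r_3 = -17.5469 / 548.8750 = -0.032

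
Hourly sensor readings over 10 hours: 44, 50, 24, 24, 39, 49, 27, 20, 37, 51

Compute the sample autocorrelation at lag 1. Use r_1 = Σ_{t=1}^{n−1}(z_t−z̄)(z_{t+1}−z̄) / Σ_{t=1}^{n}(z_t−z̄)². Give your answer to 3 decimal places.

0.098

Mean z̄ = (44 + 50 + 24 + 24 + 39 + 49 + 27 + 20 + 37 + 51)/10 = 36.5000
Numerator Σ_{t=1}^{9}(z_t−z̄)(z_{t+1}−z̄) = 125.7500
Denominator Σ(z_t−z̄)² = 1286.5000
r_1 = 125.7500 / 1286.5000 = 0.098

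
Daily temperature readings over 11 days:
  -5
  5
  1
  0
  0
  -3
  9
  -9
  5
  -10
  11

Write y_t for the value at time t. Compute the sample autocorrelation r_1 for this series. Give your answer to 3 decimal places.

Mean ȳ = (-5 + 5 + 1 + 0 + 0 − 3 + 9 − 9 + 5 − 10 + 11)/11 = 0.3636
Numerator Σ_{t=1}^{10}(y_t−ȳ)(y_{t+1}−ȳ) = -332.4050
Denominator Σ(y_t−ȳ)² = 466.5455
r_1 = -332.4050 / 466.5455 = -0.712

-0.712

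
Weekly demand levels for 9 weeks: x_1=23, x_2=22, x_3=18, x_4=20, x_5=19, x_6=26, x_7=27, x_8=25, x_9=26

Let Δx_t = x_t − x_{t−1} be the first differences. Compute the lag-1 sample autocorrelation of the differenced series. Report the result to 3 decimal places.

-0.148

First differences Δx: -1, -4, 2, -1, 7, 1, -2, 1
Mean of differences = 0.3750
Numerator Σ(Δx_t−Δx̄)(Δx_{t+1}−Δx̄) = -11.2656
Denominator Σ(Δx_t−Δx̄)² = 75.8750
r_1(Δx) = -11.2656 / 75.8750 = -0.148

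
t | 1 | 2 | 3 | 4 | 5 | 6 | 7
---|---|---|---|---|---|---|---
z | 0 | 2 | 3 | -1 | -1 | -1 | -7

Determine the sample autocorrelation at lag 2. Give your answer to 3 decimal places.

Mean z̄ = (0 + 2 + 3 − 1 − 1 − 1 − 7)/7 = -0.7143
Deviations from mean: 0.7143, 2.7143, 3.7143, -0.2857, -0.2857, -0.2857, -6.2857
Σ(z_t−z̄)(z_{t+2}−z̄) = (2.6531) + (-0.7755) + (-1.0612) + (0.0816) + (1.7959) = 2.6939
Denominator Σ(z_t−z̄)² = 61.4286
r_2 = 2.6939 / 61.4286 = 0.044

0.044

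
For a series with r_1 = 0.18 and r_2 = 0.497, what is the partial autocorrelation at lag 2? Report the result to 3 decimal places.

φ_{22} = (r_2 − r_1²) / (1 − r_1²)
r_1² = (0.18)² = 0.0324
Numerator = 0.497 − 0.0324 = 0.4646; denominator = 1 − 0.0324 = 0.9676
φ_{22} = 0.4646 / 0.9676 = 0.480

0.480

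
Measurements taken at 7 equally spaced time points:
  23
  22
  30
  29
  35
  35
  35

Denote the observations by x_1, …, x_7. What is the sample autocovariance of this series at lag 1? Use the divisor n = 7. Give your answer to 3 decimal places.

14.446

Mean x̄ = (23 + 22 + 30 + 29 + 35 + 35 + 35)/7 = 29.8571
Deviations: -6.8571, -7.8571, 0.1429, -0.8571, 5.1429, 5.1429, 5.1429
Σ_{t=1}^{6}(x_t−x̄)(x_{t+1}−x̄) = 101.1224
γ_1 = 101.1224 / 7 = 14.446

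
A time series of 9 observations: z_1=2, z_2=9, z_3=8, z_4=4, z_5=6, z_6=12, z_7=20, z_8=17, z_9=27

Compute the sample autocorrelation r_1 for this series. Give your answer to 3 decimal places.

Mean z̄ = (2 + 9 + 8 + 4 + 6 + 12 + 20 + 17 + 27)/9 = 11.6667
Numerator Σ_{t=1}^{8}(z_t−z̄)(z_{t+1}−z̄) = 234.2222
Denominator Σ(z_t−z̄)² = 538.0000
r_1 = 234.2222 / 538.0000 = 0.435

0.435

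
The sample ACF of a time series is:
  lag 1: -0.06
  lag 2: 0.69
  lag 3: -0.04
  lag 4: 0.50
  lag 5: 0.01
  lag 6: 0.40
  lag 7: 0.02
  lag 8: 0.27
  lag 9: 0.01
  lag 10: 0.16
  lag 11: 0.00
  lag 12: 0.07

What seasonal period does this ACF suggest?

The largest autocorrelation is r_2 = 0.69, with weaker echoes at lags 4 (0.50), 6 (0.40), 8 (0.27) and 10 (0.16); the remaining lags stay at or below 0.07.
The dominant spike at lag 2 indicates a seasonal period of 2.

2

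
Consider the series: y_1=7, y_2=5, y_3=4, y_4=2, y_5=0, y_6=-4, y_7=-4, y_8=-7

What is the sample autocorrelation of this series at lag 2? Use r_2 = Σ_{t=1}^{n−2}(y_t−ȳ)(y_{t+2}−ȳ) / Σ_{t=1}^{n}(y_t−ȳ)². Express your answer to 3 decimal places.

Mean ȳ = (7 + 5 + 4 + 2 + 0 − 4 − 4 − 7)/8 = 0.3750
Deviations from mean: 6.6250, 4.6250, 3.6250, 1.6250, -0.3750, -4.3750, -4.3750, -7.3750
Numerator Σ_{t=1}^{6}(y_t−ȳ)(y_{t+2}−ȳ) = 56.9688
Denominator Σ(y_t−ȳ)² = 173.8750
r_2 = 56.9688 / 173.8750 = 0.328

0.328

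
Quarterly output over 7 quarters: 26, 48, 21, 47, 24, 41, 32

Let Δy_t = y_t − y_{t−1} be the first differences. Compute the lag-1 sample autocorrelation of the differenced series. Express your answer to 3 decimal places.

-0.874

First differences Δy: 22, -27, 26, -23, 17, -9
Mean of differences = 1.0000
Numerator Σ(Δy_t−Δȳ)(Δy_{t+1}−Δȳ) = -2432.0000
Denominator Σ(Δy_t−Δȳ)² = 2782.0000
r_1(Δy) = -2432.0000 / 2782.0000 = -0.874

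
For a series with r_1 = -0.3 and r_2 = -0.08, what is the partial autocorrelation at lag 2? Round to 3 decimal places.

-0.187

φ_{22} = (r_2 − r_1²) / (1 − r_1²)
r_1² = (-0.3)² = 0.09
Numerator = -0.08 − 0.0900 = -0.1700; denominator = 1 − 0.0900 = 0.9100
φ_{22} = -0.1700 / 0.9100 = -0.187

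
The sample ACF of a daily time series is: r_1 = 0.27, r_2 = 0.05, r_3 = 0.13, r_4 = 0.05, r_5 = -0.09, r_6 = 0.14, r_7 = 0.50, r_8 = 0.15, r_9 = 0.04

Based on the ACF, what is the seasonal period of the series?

The largest autocorrelation is r_7 = 0.50; the remaining lags stay at or below 0.27. The elevated value at lag 1 (0.27), dropping to 0.05 at lag 2, reflects decaying short-term dependence rather than seasonality.
The dominant spike at lag 7 indicates a seasonal period of 7.

7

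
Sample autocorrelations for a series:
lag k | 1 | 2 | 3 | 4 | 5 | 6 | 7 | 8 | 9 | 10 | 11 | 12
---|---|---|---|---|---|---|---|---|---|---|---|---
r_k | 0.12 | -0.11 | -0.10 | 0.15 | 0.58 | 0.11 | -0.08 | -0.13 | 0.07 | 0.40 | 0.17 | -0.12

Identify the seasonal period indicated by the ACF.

The largest autocorrelation is r_5 = 0.58, with a weaker echo at lag 10 (0.40); the remaining lags stay at or below 0.17.
The dominant spike at lag 5 indicates a seasonal period of 5.

5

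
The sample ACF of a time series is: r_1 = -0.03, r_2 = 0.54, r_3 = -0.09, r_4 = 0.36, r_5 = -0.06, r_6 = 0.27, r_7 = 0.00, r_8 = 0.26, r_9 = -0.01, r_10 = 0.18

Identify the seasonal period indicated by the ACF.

2

The largest autocorrelation is r_2 = 0.54, with weaker echoes at lags 4 (0.36), 6 (0.27), 8 (0.26) and 10 (0.18); the remaining lags stay at or below 0.00.
The dominant spike at lag 2 indicates a seasonal period of 2.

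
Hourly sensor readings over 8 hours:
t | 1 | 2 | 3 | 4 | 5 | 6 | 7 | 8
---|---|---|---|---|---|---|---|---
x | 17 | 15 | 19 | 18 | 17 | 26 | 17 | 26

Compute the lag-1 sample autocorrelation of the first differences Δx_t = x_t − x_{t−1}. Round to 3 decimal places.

-0.735

First differences Δx: -2, 4, -1, -1, 9, -9, 9
Mean of differences = 1.2857
Numerator Σ(Δx_t−Δx̄)(Δx_{t+1}−Δx̄) = -186.2245
Denominator Σ(Δx_t−Δx̄)² = 253.4286
r_1(Δx) = -186.2245 / 253.4286 = -0.735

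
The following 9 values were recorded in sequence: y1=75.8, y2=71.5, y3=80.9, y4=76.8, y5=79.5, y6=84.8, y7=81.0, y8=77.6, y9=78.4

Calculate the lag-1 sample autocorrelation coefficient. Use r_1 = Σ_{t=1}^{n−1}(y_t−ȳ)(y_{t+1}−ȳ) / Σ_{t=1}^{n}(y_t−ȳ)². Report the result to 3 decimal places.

0.144

Mean ȳ = (75.8 + 71.5 + 80.9 + 76.8 + 79.5 + 84.8 + 81.0 + 77.6 + 78.4)/9 = 78.4778
Numerator Σ_{t=1}^{8}(y_t−ȳ)(y_{t+1}−ȳ) = 16.2673
Denominator Σ(y_t−ȳ)² = 112.6956
r_1 = 16.2673 / 112.6956 = 0.144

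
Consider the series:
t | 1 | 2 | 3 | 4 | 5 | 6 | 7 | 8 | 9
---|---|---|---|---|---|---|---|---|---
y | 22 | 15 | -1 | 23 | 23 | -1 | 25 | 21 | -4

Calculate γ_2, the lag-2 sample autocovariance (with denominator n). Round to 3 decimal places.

-65.062

Mean ȳ = (22 + 15 − 1 + 23 + 23 − 1 + 25 + 21 − 4)/9 = 13.6667
Σ_{t=1}^{7}(y_t−ȳ)(y_{t+2}−ȳ) = -585.5556
γ_2 = -585.5556 / 9 = -65.062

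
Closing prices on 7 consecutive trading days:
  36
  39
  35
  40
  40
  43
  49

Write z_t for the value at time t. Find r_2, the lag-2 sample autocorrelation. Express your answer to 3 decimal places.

Mean z̄ = (36 + 39 + 35 + 40 + 40 + 43 + 49)/7 = 40.2857
Deviations from mean: -4.2857, -1.2857, -5.2857, -0.2857, -0.2857, 2.7143, 8.7143
Σ(z_t−z̄)(z_{t+2}−z̄) = (22.6531) + (0.3673) + (1.5102) + (-0.7755) + (-2.4898) = 21.2653
Denominator Σ(z_t−z̄)² = 131.4286
r_2 = 21.2653 / 131.4286 = 0.162

0.162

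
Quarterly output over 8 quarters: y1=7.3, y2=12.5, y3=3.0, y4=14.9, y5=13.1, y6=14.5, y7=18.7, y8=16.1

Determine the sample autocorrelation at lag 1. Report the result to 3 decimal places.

Mean ȳ = (7.3 + 12.5 + 3.0 + 14.9 + 13.1 + 14.5 + 18.7 + 16.1)/8 = 12.5125
Deviations from mean: -5.2125, -0.0125, -9.5125, 2.3875, 0.5875, 1.9875, 6.1875, 3.5875
Σ(y_t−ȳ)(y_{t+1}−ȳ) = (0.0652) + (0.1189) + (-22.7111) + (1.4027) + (1.1677) + (12.2977) + (22.1977) = 14.5386
Denominator Σ(y_t−ȳ)² = 178.8088
r_1 = 14.5386 / 178.8088 = 0.081

0.081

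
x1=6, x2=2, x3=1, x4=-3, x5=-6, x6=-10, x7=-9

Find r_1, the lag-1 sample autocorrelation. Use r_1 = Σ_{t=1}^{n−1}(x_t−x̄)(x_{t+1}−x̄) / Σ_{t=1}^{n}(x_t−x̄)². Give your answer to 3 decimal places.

0.595

Mean x̄ = (6 + 2 + 1 − 3 − 6 − 10 − 9)/7 = -2.7143
Numerator Σ_{t=1}^{6}(x_t−x̄)(x_{t+1}−x̄) = 128.2041
Denominator Σ(x_t−x̄)² = 215.4286
r_1 = 128.2041 / 215.4286 = 0.595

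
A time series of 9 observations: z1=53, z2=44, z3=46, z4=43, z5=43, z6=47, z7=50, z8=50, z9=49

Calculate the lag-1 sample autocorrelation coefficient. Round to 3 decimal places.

0.214

Mean z̄ = (53 + 44 + 46 + 43 + 43 + 47 + 50 + 50 + 49)/9 = 47.2222
Numerator Σ_{t=1}^{8}(z_t−z̄)(z_{t+1}−z̄) = 21.2840
Denominator Σ(z_t−z̄)² = 99.5556
r_1 = 21.2840 / 99.5556 = 0.214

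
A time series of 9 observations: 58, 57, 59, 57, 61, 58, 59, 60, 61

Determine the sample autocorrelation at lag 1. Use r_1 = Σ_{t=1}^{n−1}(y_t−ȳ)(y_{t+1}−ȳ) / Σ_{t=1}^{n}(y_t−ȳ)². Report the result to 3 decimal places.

Mean ȳ = (58 + 57 + 59 + 57 + 61 + 58 + 59 + 60 + 61)/9 = 58.8889
Numerator Σ_{t=1}^{8}(y_t−ȳ)(y_{t+1}−ȳ) = -2.2346
Denominator Σ(y_t−ȳ)² = 18.8889
r_1 = -2.2346 / 18.8889 = -0.118

-0.118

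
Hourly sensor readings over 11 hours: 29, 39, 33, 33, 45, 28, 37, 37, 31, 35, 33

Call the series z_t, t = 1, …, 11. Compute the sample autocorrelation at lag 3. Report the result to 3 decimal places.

Mean z̄ = (29 + 39 + 33 + 33 + 45 + 28 + 37 + 37 + 31 + 35 + 33)/11 = 34.5455
Numerator Σ_{t=1}^{8}(z_t−z̄)(z_{t+3}−z̄) = 107.6529
Denominator Σ(z_t−z̄)² = 234.7273
r_3 = 107.6529 / 234.7273 = 0.459

0.459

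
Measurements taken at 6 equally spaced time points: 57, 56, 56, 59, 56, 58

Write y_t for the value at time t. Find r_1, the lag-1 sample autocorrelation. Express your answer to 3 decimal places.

-0.500

Mean ȳ = (57 + 56 + 56 + 59 + 56 + 58)/6 = 57.0000
Σ(y_t−ȳ)(y_{t+1}−ȳ) = (0.0000) + (1.0000) + (-2.0000) + (-2.0000) + (-1.0000) = -4.0000
Denominator Σ(y_t−ȳ)² = 8.0000
r_1 = -4.0000 / 8.0000 = -0.500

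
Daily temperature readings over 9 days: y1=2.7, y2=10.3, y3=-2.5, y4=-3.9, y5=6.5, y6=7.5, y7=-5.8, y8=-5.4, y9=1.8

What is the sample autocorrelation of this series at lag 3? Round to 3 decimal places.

0.075

Mean ȳ = (2.7 + 10.3 − 2.5 − 3.9 + 6.5 + 7.5 − 5.8 − 5.4 + 1.8)/9 = 1.2444
Σ(y_t−ȳ)(y_{t+3}−ȳ) = (-7.4880) + (47.5920) + (-23.4236) + (36.2398) + (-34.9202) + (3.4753) = 21.4752
Denominator Σ(y_t−ȳ)² = 285.4422
r_3 = 21.4752 / 285.4422 = 0.075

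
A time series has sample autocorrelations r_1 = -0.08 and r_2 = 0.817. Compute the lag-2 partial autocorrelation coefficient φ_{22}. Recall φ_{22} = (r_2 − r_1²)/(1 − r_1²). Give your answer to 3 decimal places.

φ_{22} = (r_2 − r_1²) / (1 − r_1²)
r_1² = (-0.08)² = 0.0064
Numerator = 0.817 − 0.0064 = 0.8106; denominator = 1 − 0.0064 = 0.9936
φ_{22} = 0.8106 / 0.9936 = 0.816

0.816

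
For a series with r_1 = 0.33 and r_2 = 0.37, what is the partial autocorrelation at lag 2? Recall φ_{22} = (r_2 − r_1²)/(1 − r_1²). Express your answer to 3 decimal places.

0.293

φ_{22} = (r_2 − r_1²) / (1 − r_1²)
r_1² = (0.33)² = 0.1089
Numerator = 0.37 − 0.1089 = 0.2611; denominator = 1 − 0.1089 = 0.8911
φ_{22} = 0.2611 / 0.8911 = 0.293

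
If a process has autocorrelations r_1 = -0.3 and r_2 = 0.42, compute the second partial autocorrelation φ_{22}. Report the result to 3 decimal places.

φ_{22} = (r_2 − r_1²) / (1 − r_1²)
r_1² = (-0.3)² = 0.09
Numerator = 0.42 − 0.0900 = 0.3300; denominator = 1 − 0.0900 = 0.9100
φ_{22} = 0.3300 / 0.9100 = 0.363

0.363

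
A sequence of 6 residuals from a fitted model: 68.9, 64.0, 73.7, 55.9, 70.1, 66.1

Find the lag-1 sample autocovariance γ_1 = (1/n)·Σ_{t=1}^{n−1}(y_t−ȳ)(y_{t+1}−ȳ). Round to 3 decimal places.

Mean ȳ = (68.9 + 64.0 + 73.7 + 55.9 + 70.1 + 66.1)/6 = 66.4500
Deviations: 2.4500, -2.4500, 7.2500, -10.5500, 3.6500, -0.3500
Σ_{t=1}^{5}(y_t−ȳ)(y_{t+1}−ȳ) = -140.0375
γ_1 = -140.0375 / 6 = -23.340

-23.340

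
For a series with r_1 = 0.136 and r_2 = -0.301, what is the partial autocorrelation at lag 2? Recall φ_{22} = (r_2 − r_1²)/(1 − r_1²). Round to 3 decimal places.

φ_{22} = (r_2 − r_1²) / (1 − r_1²)
r_1² = (0.136)² = 0.018496
Numerator = -0.301 − 0.0185 = -0.3195; denominator = 1 − 0.0185 = 0.9815
φ_{22} = -0.3195 / 0.9815 = -0.326

-0.326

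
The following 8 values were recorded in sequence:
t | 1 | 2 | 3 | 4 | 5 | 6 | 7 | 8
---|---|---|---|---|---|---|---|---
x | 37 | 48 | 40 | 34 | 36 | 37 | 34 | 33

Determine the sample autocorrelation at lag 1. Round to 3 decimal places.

Mean x̄ = (37 + 48 + 40 + 34 + 36 + 37 + 34 + 33)/8 = 37.3750
Σ(x_t−x̄)(x_{t+1}−x̄) = (-3.9844) + (27.8906) + (-8.8594) + (4.6406) + (0.5156) + (1.2656) + (14.7656) = 36.2344
Denominator Σ(x_t−x̄)² = 163.8750
r_1 = 36.2344 / 163.8750 = 0.221

0.221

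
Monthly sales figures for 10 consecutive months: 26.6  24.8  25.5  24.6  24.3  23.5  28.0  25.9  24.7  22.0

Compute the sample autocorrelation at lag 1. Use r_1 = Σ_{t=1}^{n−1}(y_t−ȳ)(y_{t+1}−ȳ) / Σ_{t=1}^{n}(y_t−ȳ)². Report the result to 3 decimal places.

Mean ȳ = (26.6 + 24.8 + 25.5 + 24.6 + 24.3 + 23.5 + 28.0 + 25.9 + 24.7 + 22.0)/10 = 24.9900
Numerator Σ_{t=1}^{9}(y_t−ȳ)(y_{t+1}−ȳ) = -0.4471
Denominator Σ(y_t−ȳ)² = 24.6490
r_1 = -0.4471 / 24.6490 = -0.018

-0.018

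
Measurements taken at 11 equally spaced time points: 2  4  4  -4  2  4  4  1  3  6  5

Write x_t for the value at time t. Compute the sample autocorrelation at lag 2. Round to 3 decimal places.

Mean x̄ = (2 + 4 + 4 − 4 + 2 + 4 + 4 + 1 + 3 + 6 + 5)/11 = 2.8182
Numerator Σ_{t=1}^{9}(x_t−x̄)(x_{t+2}−x̄) = -26.3388
Denominator Σ(x_t−x̄)² = 71.6364
r_2 = -26.3388 / 71.6364 = -0.368

-0.368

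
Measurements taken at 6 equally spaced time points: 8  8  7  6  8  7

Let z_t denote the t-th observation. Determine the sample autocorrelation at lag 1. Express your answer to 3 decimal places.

Mean z̄ = (8 + 8 + 7 + 6 + 8 + 7)/6 = 7.3333
Deviations from mean: 0.6667, 0.6667, -0.3333, -1.3333, 0.6667, -0.3333
Σ(z_t−z̄)(z_{t+1}−z̄) = (0.4444) + (-0.2222) + (0.4444) + (-0.8889) + (-0.2222) = -0.4444
Denominator Σ(z_t−z̄)² = 3.3333
r_1 = -0.4444 / 3.3333 = -0.133

-0.133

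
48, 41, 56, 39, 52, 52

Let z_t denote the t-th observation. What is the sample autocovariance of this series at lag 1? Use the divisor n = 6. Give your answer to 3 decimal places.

-24.667

Mean z̄ = (48 + 41 + 56 + 39 + 52 + 52)/6 = 48.0000
Deviations: 0.0000, -7.0000, 8.0000, -9.0000, 4.0000, 4.0000
Σ_{t=1}^{5}(z_t−z̄)(z_{t+1}−z̄) = -148.0000
γ_1 = -148.0000 / 6 = -24.667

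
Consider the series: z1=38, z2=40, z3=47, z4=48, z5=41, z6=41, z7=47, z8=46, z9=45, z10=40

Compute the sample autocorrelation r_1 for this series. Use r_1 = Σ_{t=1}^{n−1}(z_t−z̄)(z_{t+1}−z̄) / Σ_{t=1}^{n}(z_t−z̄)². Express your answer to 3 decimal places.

0.147

Mean z̄ = (38 + 40 + 47 + 48 + 41 + 41 + 47 + 46 + 45 + 40)/10 = 43.3000
Numerator Σ_{t=1}^{9}(z_t−z̄)(z_{t+1}−z̄) = 17.6100
Denominator Σ(z_t−z̄)² = 120.1000
r_1 = 17.6100 / 120.1000 = 0.147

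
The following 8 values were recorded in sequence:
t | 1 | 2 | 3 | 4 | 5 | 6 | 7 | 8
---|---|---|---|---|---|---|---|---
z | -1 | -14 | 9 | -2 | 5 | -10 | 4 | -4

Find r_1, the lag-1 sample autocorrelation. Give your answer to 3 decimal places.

-0.626

Mean z̄ = (-1 − 14 + 9 − 2 + 5 − 10 + 4 − 4)/8 = -1.6250
Deviations from mean: 0.6250, -12.3750, 10.6250, -0.3750, 6.6250, -8.3750, 5.6250, -2.3750
Σ(z_t−z̄)(z_{t+1}−z̄) = (-7.7344) + (-131.4844) + (-3.9844) + (-2.4844) + (-55.4844) + (-47.1094) + (-13.3594) = -261.6406
Denominator Σ(z_t−z̄)² = 417.8750
r_1 = -261.6406 / 417.8750 = -0.626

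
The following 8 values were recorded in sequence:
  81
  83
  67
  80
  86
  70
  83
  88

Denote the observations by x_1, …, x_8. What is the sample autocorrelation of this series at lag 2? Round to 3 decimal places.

Mean x̄ = (81 + 83 + 67 + 80 + 86 + 70 + 83 + 88)/8 = 79.7500
Deviations from mean: 1.2500, 3.2500, -12.7500, 0.2500, 6.2500, -9.7500, 3.2500, 8.2500
Σ(x_t−x̄)(x_{t+2}−x̄) = (-15.9375) + (0.8125) + (-79.6875) + (-2.4375) + (20.3125) + (-80.4375) = -157.3750
Denominator Σ(x_t−x̄)² = 387.5000
r_2 = -157.3750 / 387.5000 = -0.406

-0.406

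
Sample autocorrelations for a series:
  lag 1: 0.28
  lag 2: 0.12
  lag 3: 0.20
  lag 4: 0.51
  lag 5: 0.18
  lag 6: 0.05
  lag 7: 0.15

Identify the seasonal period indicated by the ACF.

The largest autocorrelation is r_4 = 0.51; the remaining lags stay at or below 0.28. The elevated value at lag 1 (0.28), dropping to 0.12 at lag 2, reflects decaying short-term dependence rather than seasonality.
The dominant spike at lag 4 indicates a seasonal period of 4.

4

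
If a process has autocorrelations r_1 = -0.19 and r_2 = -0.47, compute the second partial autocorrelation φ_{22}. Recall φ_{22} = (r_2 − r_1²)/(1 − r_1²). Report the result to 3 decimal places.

φ_{22} = (r_2 − r_1²) / (1 − r_1²)
r_1² = (-0.19)² = 0.0361
Numerator = -0.47 − 0.0361 = -0.5061; denominator = 1 − 0.0361 = 0.9639
φ_{22} = -0.5061 / 0.9639 = -0.525

-0.525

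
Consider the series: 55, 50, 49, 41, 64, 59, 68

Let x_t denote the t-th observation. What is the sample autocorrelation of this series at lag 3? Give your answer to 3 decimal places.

Mean x̄ = (55 + 50 + 49 + 41 + 64 + 59 + 68)/7 = 55.1429
Deviations from mean: -0.1429, -5.1429, -6.1429, -14.1429, 8.8571, 3.8571, 12.8571
Numerator Σ_{t=1}^{4}(x_t−x̄)(x_{t+3}−x̄) = -249.0612
Denominator Σ(x_t−x̄)² = 522.8571
r_3 = -249.0612 / 522.8571 = -0.476

-0.476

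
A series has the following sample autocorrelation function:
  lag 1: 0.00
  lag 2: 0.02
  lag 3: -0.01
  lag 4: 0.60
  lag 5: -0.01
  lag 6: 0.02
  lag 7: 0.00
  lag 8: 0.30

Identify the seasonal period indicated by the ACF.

The largest autocorrelation is r_4 = 0.60, with a weaker echo at lag 8 (0.30); the remaining lags stay at or below 0.02.
The dominant spike at lag 4 indicates a seasonal period of 4.

4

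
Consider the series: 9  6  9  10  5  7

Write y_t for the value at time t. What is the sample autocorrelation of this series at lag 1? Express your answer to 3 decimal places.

-0.299

Mean ȳ = (9 + 6 + 9 + 10 + 5 + 7)/6 = 7.6667
Deviations from mean: 1.3333, -1.6667, 1.3333, 2.3333, -2.6667, -0.6667
Numerator Σ_{t=1}^{5}(y_t−ȳ)(y_{t+1}−ȳ) = -5.7778
Denominator Σ(y_t−ȳ)² = 19.3333
r_1 = -5.7778 / 19.3333 = -0.299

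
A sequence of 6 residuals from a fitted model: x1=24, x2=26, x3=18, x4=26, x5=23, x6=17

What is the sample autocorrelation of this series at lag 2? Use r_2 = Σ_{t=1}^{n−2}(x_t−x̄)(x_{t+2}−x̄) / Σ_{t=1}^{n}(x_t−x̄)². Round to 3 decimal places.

-0.210

Mean x̄ = (24 + 26 + 18 + 26 + 23 + 17)/6 = 22.3333
Numerator Σ_{t=1}^{4}(x_t−x̄)(x_{t+2}−x̄) = -16.2222
Denominator Σ(x_t−x̄)² = 77.3333
r_2 = -16.2222 / 77.3333 = -0.210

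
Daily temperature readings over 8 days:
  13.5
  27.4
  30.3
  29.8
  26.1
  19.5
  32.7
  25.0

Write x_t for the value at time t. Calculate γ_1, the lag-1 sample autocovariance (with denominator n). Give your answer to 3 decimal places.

-5.168

Mean x̄ = (13.5 + 27.4 + 30.3 + 29.8 + 26.1 + 19.5 + 32.7 + 25.0)/8 = 25.5375
Deviations: -12.0375, 1.8625, 4.7625, 4.2625, 0.5625, -6.0375, 7.1625, -0.5375
Σ_{t=1}^{7}(x_t−x̄)(x_{t+1}−x̄) = -41.3414
γ_1 = -41.3414 / 8 = -5.168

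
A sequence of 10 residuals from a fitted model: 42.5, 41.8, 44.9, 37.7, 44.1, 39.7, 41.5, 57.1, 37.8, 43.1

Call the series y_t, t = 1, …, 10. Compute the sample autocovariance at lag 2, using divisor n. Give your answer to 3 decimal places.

Mean ȳ = (42.5 + 41.8 + 44.9 + 37.7 + 44.1 + 39.7 + 41.5 + 57.1 + 37.8 + 43.1)/10 = 43.0200
Σ_{t=1}^{8}(y_t−ȳ)(y_{t+2}−ȳ) = -14.1208
γ_2 = -14.1208 / 10 = -1.412

-1.412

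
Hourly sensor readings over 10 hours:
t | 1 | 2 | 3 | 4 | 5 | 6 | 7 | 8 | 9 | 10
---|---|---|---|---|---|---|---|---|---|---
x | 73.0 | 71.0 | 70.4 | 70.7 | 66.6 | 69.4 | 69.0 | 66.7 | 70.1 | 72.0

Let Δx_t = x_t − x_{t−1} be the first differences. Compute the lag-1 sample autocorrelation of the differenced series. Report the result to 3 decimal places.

-0.269

First differences Δx: -2.0, -0.6, 0.3, -4.1, 2.8, -0.4, -2.3, 3.4, 1.9
Mean of differences = -0.1111
Numerator Σ(Δx_t−Δx̄)(Δx_{t+1}−Δx̄) = -13.3623
Denominator Σ(Δx_t−Δx̄)² = 49.6089
r_1(Δx) = -13.3623 / 49.6089 = -0.269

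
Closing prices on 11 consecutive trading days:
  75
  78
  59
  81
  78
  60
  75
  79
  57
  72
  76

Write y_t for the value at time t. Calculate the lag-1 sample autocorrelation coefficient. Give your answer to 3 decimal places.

Mean ȳ = (75 + 78 + 59 + 81 + 78 + 60 + 75 + 79 + 57 + 72 + 76)/11 = 71.8182
Numerator Σ_{t=1}^{10}(y_t−ȳ)(y_{t+1}−ȳ) = -316.6694
Denominator Σ(y_t−ȳ)² = 773.6364
r_1 = -316.6694 / 773.6364 = -0.409

-0.409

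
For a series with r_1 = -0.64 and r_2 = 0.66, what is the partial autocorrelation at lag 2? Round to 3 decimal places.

0.424

φ_{22} = (r_2 − r_1²) / (1 − r_1²)
r_1² = (-0.64)² = 0.4096
Numerator = 0.66 − 0.4096 = 0.2504; denominator = 1 − 0.4096 = 0.5904
φ_{22} = 0.2504 / 0.5904 = 0.424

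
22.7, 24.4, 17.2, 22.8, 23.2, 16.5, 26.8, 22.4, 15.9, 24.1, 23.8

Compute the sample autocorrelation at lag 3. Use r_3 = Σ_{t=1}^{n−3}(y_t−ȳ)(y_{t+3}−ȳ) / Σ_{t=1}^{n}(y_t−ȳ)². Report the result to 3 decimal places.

Mean ȳ = (22.7 + 24.4 + 17.2 + 22.8 + 23.2 + 16.5 + 26.8 + 22.4 + 15.9 + 24.1 + 23.8)/11 = 21.8000
Numerator Σ_{t=1}^{8}(y_t−ȳ)(y_{t+3}−ȳ) = 78.7300
Denominator Σ(y_t−ȳ)² = 129.2400
r_3 = 78.7300 / 129.2400 = 0.609

0.609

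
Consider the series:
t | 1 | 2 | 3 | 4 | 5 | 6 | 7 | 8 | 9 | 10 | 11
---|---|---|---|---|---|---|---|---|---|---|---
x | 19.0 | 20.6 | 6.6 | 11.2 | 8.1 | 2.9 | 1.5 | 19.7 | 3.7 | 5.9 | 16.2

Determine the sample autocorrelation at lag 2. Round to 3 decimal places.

Mean x̄ = (19.0 + 20.6 + 6.6 + 11.2 + 8.1 + 2.9 + 1.5 + 19.7 + 3.7 + 5.9 + 16.2)/11 = 10.4909
Numerator Σ_{t=1}^{9}(x_t−x̄)(x_{t+2}−x̄) = -90.4202
Denominator Σ(x_t−x̄)² = 519.0091
r_2 = -90.4202 / 519.0091 = -0.174

-0.174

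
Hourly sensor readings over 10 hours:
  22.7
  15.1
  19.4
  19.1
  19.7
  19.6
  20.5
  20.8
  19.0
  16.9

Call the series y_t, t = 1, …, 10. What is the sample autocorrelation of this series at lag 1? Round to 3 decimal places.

-0.314

Mean ȳ = (22.7 + 15.1 + 19.4 + 19.1 + 19.7 + 19.6 + 20.5 + 20.8 + 19.0 + 16.9)/10 = 19.2800
Numerator Σ_{t=1}^{9}(y_t−ȳ)(y_{t+1}−ȳ) = -12.2744
Denominator Σ(y_t−ȳ)² = 39.0360
r_1 = -12.2744 / 39.0360 = -0.314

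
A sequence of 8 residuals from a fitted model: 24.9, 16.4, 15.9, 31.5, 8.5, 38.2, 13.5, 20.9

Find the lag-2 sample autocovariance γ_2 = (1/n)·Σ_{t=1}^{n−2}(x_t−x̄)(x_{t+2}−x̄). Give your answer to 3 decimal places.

Mean x̄ = (24.9 + 16.4 + 15.9 + 31.5 + 8.5 + 38.2 + 13.5 + 20.9)/8 = 21.2250
Σ_{t=1}^{6}(x_t−x̄)(x_{t+2}−x̄) = 265.8163
γ_2 = 265.8163 / 8 = 33.227

33.227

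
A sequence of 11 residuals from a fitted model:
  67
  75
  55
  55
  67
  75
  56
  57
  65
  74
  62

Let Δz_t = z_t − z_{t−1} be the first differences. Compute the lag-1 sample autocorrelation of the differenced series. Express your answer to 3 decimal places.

First differences Δz: 8, -20, 0, 12, 8, -19, 1, 8, 9, -12
Mean of differences = -0.5000
Numerator Σ(Δz_t−Δz̄)(Δz_{t+1}−Δz̄) = -263.7500
Denominator Σ(Δz_t−Δz̄)² = 1320.5000
r_1(Δz) = -263.7500 / 1320.5000 = -0.200

-0.200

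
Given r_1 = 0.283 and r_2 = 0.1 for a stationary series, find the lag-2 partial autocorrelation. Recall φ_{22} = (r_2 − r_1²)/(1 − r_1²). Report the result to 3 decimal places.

φ_{22} = (r_2 − r_1²) / (1 − r_1²)
r_1² = (0.283)² = 0.080089
Numerator = 0.1 − 0.0801 = 0.0199; denominator = 1 − 0.0801 = 0.9199
φ_{22} = 0.0199 / 0.9199 = 0.022

0.022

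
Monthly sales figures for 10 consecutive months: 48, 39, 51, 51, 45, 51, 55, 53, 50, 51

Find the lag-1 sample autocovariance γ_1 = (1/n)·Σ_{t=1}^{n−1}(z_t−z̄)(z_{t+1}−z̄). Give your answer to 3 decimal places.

Mean z̄ = (48 + 39 + 51 + 51 + 45 + 51 + 55 + 53 + 50 + 51)/10 = 49.4000
Σ_{t=1}^{9}(z_t−z̄)(z_{t+1}−z̄) = 18.6400
γ_1 = 18.6400 / 10 = 1.864

1.864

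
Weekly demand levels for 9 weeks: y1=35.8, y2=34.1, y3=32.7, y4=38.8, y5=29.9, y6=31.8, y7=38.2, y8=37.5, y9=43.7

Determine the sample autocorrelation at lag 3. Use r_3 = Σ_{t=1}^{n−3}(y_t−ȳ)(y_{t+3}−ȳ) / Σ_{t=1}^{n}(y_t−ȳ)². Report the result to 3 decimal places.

-0.082

Mean ȳ = (35.8 + 34.1 + 32.7 + 38.8 + 29.9 + 31.8 + 38.2 + 37.5 + 43.7)/9 = 35.8333
Σ(y_t−ȳ)(y_{t+3}−ȳ) = (-0.0989) + (10.2844) + (12.6378) + (7.0211) + (-9.8889) + (-31.7289) = -11.7733
Denominator Σ(y_t−ȳ)² = 143.3600
r_3 = -11.7733 / 143.3600 = -0.082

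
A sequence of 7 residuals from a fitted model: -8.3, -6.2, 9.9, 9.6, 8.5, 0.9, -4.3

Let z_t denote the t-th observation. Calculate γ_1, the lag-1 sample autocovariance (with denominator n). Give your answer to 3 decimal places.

19.381

Mean z̄ = (-8.3 − 6.2 + 9.9 + 9.6 + 8.5 + 0.9 − 4.3)/7 = 1.4429
Σ_{t=1}^{6}(z_t−z̄)(z_{t+1}−z̄) = 135.6653
γ_1 = 135.6653 / 7 = 19.381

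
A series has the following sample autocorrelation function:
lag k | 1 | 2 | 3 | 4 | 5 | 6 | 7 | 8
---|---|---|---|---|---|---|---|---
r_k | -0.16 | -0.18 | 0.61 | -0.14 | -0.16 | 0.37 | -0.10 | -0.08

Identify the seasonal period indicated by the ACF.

3

The largest autocorrelation is r_3 = 0.61, with a weaker echo at lag 6 (0.37); the remaining lags stay at or below -0.08.
The dominant spike at lag 3 indicates a seasonal period of 3.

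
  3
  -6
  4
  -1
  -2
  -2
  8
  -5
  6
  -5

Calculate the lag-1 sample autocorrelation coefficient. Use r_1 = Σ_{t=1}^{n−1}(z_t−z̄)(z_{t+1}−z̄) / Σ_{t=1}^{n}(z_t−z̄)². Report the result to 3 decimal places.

Mean z̄ = (3 − 6 + 4 − 1 − 2 − 2 + 8 − 5 + 6 − 5)/10 = 0.0000
Numerator Σ_{t=1}^{9}(z_t−z̄)(z_{t+1}−z̄) = -156.0000
Denominator Σ(z_t−z̄)² = 220.0000
r_1 = -156.0000 / 220.0000 = -0.709

-0.709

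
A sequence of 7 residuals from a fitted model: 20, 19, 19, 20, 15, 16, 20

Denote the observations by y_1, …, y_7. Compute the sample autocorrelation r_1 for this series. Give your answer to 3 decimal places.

0.048

Mean ȳ = (20 + 19 + 19 + 20 + 15 + 16 + 20)/7 = 18.4286
Σ(y_t−ȳ)(y_{t+1}−ȳ) = (0.8980) + (0.3265) + (0.8980) + (-5.3878) + (8.3265) + (-3.8163) = 1.2449
Denominator Σ(y_t−ȳ)² = 25.7143
r_1 = 1.2449 / 25.7143 = 0.048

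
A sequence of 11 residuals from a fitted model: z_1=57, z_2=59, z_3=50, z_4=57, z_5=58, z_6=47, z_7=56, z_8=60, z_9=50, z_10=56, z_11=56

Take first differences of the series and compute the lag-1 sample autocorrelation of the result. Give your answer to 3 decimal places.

First differences Δz: 2, -9, 7, 1, -11, 9, 4, -10, 6, 0
Mean of differences = -0.1000
Numerator Σ(Δz_t−Δz̄)(Δz_{t+1}−Δz̄) = -248.3100
Denominator Σ(Δz_t−Δz̄)² = 488.9000
r_1(Δz) = -248.3100 / 488.9000 = -0.508

-0.508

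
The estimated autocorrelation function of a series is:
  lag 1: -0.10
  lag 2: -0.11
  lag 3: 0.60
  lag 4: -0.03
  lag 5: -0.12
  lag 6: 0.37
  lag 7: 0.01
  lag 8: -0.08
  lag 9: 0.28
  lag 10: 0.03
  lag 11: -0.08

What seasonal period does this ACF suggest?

The largest autocorrelation is r_3 = 0.60, with weaker echoes at lags 6 (0.37) and 9 (0.28); the remaining lags stay at or below 0.03.
The dominant spike at lag 3 indicates a seasonal period of 3.

3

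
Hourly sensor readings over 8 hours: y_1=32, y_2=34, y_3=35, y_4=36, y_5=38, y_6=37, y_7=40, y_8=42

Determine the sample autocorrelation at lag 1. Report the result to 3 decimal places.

0.496

Mean ȳ = (32 + 34 + 35 + 36 + 38 + 37 + 40 + 42)/8 = 36.7500
Deviations from mean: -4.7500, -2.7500, -1.7500, -0.7500, 1.2500, 0.2500, 3.2500, 5.2500
Σ(y_t−ȳ)(y_{t+1}−ȳ) = (13.0625) + (4.8125) + (1.3125) + (-0.9375) + (0.3125) + (0.8125) + (17.0625) = 36.4375
Denominator Σ(y_t−ȳ)² = 73.5000
r_1 = 36.4375 / 73.5000 = 0.496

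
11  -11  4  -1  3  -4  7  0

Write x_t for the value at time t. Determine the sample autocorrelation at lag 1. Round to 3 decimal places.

Mean x̄ = (11 − 11 + 4 − 1 + 3 − 4 + 7 + 0)/8 = 1.1250
Σ(x_t−x̄)(x_{t+1}−x̄) = (-119.7344) + (-34.8594) + (-6.1094) + (-3.9844) + (-9.6094) + (-30.1094) + (-6.6094) = -211.0156
Denominator Σ(x_t−x̄)² = 322.8750
r_1 = -211.0156 / 322.8750 = -0.654

-0.654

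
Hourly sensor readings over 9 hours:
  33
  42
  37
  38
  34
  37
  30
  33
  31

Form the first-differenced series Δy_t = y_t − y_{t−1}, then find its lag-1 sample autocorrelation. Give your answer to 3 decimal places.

-0.601

First differences Δy: 9, -5, 1, -4, 3, -7, 3, -2
Mean of differences = -0.2500
Numerator Σ(Δy_t−Δȳ)(Δy_{t+1}−Δȳ) = -116.3125
Denominator Σ(Δy_t−Δȳ)² = 193.5000
r_1(Δy) = -116.3125 / 193.5000 = -0.601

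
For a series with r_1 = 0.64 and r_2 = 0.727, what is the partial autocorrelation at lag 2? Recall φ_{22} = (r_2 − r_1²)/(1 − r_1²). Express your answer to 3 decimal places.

0.538

φ_{22} = (r_2 − r_1²) / (1 − r_1²)
r_1² = (0.64)² = 0.4096
Numerator = 0.727 − 0.4096 = 0.3174; denominator = 1 − 0.4096 = 0.5904
φ_{22} = 0.3174 / 0.5904 = 0.538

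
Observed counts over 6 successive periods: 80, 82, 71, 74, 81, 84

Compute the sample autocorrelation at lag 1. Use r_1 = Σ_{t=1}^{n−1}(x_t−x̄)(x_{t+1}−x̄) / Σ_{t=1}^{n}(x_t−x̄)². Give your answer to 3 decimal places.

Mean x̄ = (80 + 82 + 71 + 74 + 81 + 84)/6 = 78.6667
Deviations from mean: 1.3333, 3.3333, -7.6667, -4.6667, 2.3333, 5.3333
Numerator Σ_{t=1}^{5}(x_t−x̄)(x_{t+1}−x̄) = 16.2222
Denominator Σ(x_t−x̄)² = 127.3333
r_1 = 16.2222 / 127.3333 = 0.127

0.127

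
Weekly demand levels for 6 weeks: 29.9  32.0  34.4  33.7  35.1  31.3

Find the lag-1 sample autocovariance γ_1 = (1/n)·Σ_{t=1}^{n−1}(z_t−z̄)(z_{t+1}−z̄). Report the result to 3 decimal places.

0.227

Mean z̄ = (29.9 + 32.0 + 34.4 + 33.7 + 35.1 + 31.3)/6 = 32.7333
Deviations: -2.8333, -0.7333, 1.6667, 0.9667, 2.3667, -1.4333
Σ_{t=1}^{5}(z_t−z̄)(z_{t+1}−z̄) = 1.3622
γ_1 = 1.3622 / 6 = 0.227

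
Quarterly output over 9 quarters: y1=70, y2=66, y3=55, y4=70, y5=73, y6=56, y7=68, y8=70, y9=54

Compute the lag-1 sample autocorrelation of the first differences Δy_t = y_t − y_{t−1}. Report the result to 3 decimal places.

-0.325

First differences Δy: -4, -11, 15, 3, -17, 12, 2, -16
Mean of differences = -2.0000
Numerator Σ(Δy_t−Δȳ)(Δy_{t+1}−Δȳ) = -335.0000
Denominator Σ(Δy_t−Δȳ)² = 1032.0000
r_1(Δy) = -335.0000 / 1032.0000 = -0.325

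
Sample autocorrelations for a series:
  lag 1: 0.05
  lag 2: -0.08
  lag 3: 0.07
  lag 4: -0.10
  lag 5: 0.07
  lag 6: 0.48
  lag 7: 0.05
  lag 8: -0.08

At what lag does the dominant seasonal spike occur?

6

The largest autocorrelation is r_6 = 0.48; the remaining lags stay at or below 0.07.
The dominant spike at lag 6 indicates a seasonal period of 6.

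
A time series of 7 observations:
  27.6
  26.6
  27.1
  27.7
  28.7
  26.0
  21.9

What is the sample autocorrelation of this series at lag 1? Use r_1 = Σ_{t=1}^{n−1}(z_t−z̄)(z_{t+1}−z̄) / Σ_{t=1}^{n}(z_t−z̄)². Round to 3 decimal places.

0.160

Mean z̄ = (27.6 + 26.6 + 27.1 + 27.7 + 28.7 + 26.0 + 21.9)/7 = 26.5143
Σ(z_t−z̄)(z_{t+1}−z̄) = (0.0931) + (0.0502) + (0.6945) + (2.5916) + (-1.1241) + (2.3731) = 4.6784
Denominator Σ(z_t−z̄)² = 29.2686
r_1 = 4.6784 / 29.2686 = 0.160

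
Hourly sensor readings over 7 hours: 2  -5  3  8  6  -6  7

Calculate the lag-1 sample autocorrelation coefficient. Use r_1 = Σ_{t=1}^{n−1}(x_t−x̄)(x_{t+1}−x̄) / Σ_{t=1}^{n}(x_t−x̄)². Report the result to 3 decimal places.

-0.254

Mean x̄ = (2 − 5 + 3 + 8 + 6 − 6 + 7)/7 = 2.1429
Deviations from mean: -0.1429, -7.1429, 0.8571, 5.8571, 3.8571, -8.1429, 4.8571
Numerator Σ_{t=1}^{6}(x_t−x̄)(x_{t+1}−x̄) = -48.4490
Denominator Σ(x_t−x̄)² = 190.8571
r_1 = -48.4490 / 190.8571 = -0.254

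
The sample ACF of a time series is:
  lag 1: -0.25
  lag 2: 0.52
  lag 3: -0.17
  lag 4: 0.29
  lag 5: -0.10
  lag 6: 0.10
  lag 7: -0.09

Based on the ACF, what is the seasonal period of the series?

The largest autocorrelation is r_2 = 0.52, with a weaker echo at lag 4 (0.29); the remaining lags stay at or below 0.10.
The dominant spike at lag 2 indicates a seasonal period of 2.

2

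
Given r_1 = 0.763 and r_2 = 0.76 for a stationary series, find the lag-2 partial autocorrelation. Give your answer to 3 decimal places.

0.426

φ_{22} = (r_2 − r_1²) / (1 − r_1²)
r_1² = (0.763)² = 0.582169
Numerator = 0.76 − 0.5822 = 0.1778; denominator = 1 − 0.5822 = 0.4178
φ_{22} = 0.1778 / 0.4178 = 0.426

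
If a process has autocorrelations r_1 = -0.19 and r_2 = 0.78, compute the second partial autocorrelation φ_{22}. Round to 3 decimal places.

0.772

φ_{22} = (r_2 − r_1²) / (1 − r_1²)
r_1² = (-0.19)² = 0.0361
Numerator = 0.78 − 0.0361 = 0.7439; denominator = 1 − 0.0361 = 0.9639
φ_{22} = 0.7439 / 0.9639 = 0.772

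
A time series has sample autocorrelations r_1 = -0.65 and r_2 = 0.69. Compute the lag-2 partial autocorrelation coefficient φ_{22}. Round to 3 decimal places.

φ_{22} = (r_2 − r_1²) / (1 − r_1²)
r_1² = (-0.65)² = 0.4225
Numerator = 0.69 − 0.4225 = 0.2675; denominator = 1 − 0.4225 = 0.5775
φ_{22} = 0.2675 / 0.5775 = 0.463

0.463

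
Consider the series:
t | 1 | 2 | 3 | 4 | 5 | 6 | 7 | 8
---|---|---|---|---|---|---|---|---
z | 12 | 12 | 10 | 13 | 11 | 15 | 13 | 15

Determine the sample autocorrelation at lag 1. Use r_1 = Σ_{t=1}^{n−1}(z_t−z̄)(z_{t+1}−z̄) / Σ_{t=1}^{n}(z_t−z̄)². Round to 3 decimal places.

-0.075

Mean z̄ = (12 + 12 + 10 + 13 + 11 + 15 + 13 + 15)/8 = 12.6250
Deviations from mean: -0.6250, -0.6250, -2.6250, 0.3750, -1.6250, 2.3750, 0.3750, 2.3750
Numerator Σ_{t=1}^{7}(z_t−z̄)(z_{t+1}−z̄) = -1.6406
Denominator Σ(z_t−z̄)² = 21.8750
r_1 = -1.6406 / 21.8750 = -0.075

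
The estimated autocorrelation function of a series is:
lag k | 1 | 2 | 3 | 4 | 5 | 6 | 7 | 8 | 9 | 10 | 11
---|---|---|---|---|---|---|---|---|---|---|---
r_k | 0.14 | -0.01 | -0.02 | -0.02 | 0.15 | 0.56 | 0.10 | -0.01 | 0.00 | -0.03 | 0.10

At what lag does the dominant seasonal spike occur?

6

The largest autocorrelation is r_6 = 0.56; the remaining lags stay at or below 0.15.
The dominant spike at lag 6 indicates a seasonal period of 6.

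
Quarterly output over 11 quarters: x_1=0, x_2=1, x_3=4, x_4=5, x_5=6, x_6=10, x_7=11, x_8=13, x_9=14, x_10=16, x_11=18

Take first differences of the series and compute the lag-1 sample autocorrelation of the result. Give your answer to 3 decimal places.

First differences Δx: 1, 3, 1, 1, 4, 1, 2, 1, 2, 2
Mean of differences = 1.8000
Numerator Σ(Δx_t−Δx̄)(Δx_{t+1}−Δx̄) = -5.2400
Denominator Σ(Δx_t−Δx̄)² = 9.6000
r_1(Δx) = -5.2400 / 9.6000 = -0.546

-0.546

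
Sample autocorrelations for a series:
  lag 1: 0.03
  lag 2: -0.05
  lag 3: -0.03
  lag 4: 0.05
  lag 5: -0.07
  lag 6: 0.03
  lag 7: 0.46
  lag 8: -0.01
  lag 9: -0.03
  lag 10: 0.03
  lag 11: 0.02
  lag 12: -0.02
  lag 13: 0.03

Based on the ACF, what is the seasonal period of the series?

The largest autocorrelation is r_7 = 0.46; the remaining lags stay at or below 0.05.
The dominant spike at lag 7 indicates a seasonal period of 7.

7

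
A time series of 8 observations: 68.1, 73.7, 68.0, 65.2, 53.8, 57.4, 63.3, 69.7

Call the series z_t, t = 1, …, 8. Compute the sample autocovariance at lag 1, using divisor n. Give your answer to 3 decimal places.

17.576

Mean z̄ = (68.1 + 73.7 + 68.0 + 65.2 + 53.8 + 57.4 + 63.3 + 69.7)/8 = 64.9000
Deviations: 3.2000, 8.8000, 3.1000, 0.3000, -11.1000, -7.5000, -1.6000, 4.8000
Σ_{t=1}^{7}(z_t−z̄)(z_{t+1}−z̄) = 140.6100
γ_1 = 140.6100 / 8 = 17.576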